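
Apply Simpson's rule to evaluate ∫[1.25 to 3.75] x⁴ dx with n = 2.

f(x) = x⁴
a = 1.25, b = 3.75, n = 2
h = (b - a)/n = 1.250000

Simpson's rule: (h/3)[f(x₀) + 4f(x₁) + 2f(x₂) + ... + f(xₙ)]

x_0 = 1.2500, f(x_0) = 2.441406, coefficient = 1
x_1 = 2.5000, f(x_1) = 39.062500, coefficient = 4
x_2 = 3.7500, f(x_2) = 197.753906, coefficient = 1

I ≈ (1.250000/3) × 356.445312 = 148.518880
Exact value: 147.705078
Error: 0.813802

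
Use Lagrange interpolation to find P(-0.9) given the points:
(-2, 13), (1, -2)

Lagrange interpolation formula:
P(x) = Σ yᵢ × Lᵢ(x)
where Lᵢ(x) = Π_{j≠i} (x - xⱼ)/(xᵢ - xⱼ)

L_0(-0.9) = (-0.9 - 1)/(-2 - 1) = 0.633333
L_1(-0.9) = (-0.9 - (-2))/(1 - (-2)) = 0.366667

P(-0.9) = 13×L_0(-0.9) + (-2)×L_1(-0.9)
P(-0.9) = 7.500000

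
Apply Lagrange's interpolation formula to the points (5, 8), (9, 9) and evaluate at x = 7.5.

Lagrange interpolation formula:
P(x) = Σ yᵢ × Lᵢ(x)
where Lᵢ(x) = Π_{j≠i} (x - xⱼ)/(xᵢ - xⱼ)

L_0(7.5) = (7.5 - 9)/(5 - 9) = 0.375000
L_1(7.5) = (7.5 - 5)/(9 - 5) = 0.625000

P(7.5) = 8×L_0(7.5) + 9×L_1(7.5)
P(7.5) = 8.625000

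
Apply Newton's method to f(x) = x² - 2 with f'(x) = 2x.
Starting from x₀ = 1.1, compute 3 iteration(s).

f(x) = x² - 2
f'(x) = 2x
x₀ = 1.1

Newton-Raphson formula: x_{n+1} = x_n - f(x_n)/f'(x_n)

Iteration 1:
  f(1.100000) = -0.790000
  f'(1.100000) = 2.200000
  x_1 = 1.100000 - (-0.790000)/2.200000 = 1.459091
Iteration 2:
  f(1.459091) = 0.128946
  f'(1.459091) = 2.918182
  x_2 = 1.459091 - 0.128946/2.918182 = 1.414904
Iteration 3:
  f(1.414904) = 0.001953
  f'(1.414904) = 2.829807
  x_3 = 1.414904 - 0.001953/2.829807 = 1.414214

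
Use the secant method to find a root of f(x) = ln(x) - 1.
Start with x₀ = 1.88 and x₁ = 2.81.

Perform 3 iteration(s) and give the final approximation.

f(x) = ln(x) - 1
x₀ = 1.88, x₁ = 2.81

Secant formula: x_{n+1} = x_n - f(x_n)(x_n - x_{n-1})/(f(x_n) - f(x_{n-1}))

Iteration 1:
  f(1.880000) = -0.368728
  f(2.810000) = 0.033184
  x_2 = 2.810000 - 0.033184×(2.810000 - 1.880000)/(0.033184 - (-0.368728))
       = 2.733213
Iteration 2:
  f(2.810000) = 0.033184
  f(2.733213) = 0.005478
  x_3 = 2.733213 - 0.005478×(2.733213 - 2.810000)/(0.005478 - 0.033184)
       = 2.718032
Iteration 3:
  f(2.733213) = 0.005478
  f(2.718032) = -0.000092
  x_4 = 2.718032 - (-0.000092)×(2.718032 - 2.733213)/(-0.000092 - 0.005478)
       = 2.718283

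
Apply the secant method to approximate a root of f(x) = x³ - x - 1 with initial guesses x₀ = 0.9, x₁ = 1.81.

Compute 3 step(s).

f(x) = x³ - x - 1
x₀ = 0.9, x₁ = 1.81

Secant formula: x_{n+1} = x_n - f(x_n)(x_n - x_{n-1})/(f(x_n) - f(x_{n-1}))

Iteration 1:
  f(0.900000) = -1.171000
  f(1.810000) = 3.119741
  x_2 = 1.810000 - 3.119741×(1.810000 - 0.900000)/(3.119741 - (-1.171000))
       = 1.148351
Iteration 2:
  f(1.810000) = 3.119741
  f(1.148351) = -0.634009
  x_3 = 1.148351 - (-0.634009)×(1.148351 - 1.810000)/(-0.634009 - 3.119741)
       = 1.260104
Iteration 3:
  f(1.148351) = -0.634009
  f(1.260104) = -0.259234
  x_4 = 1.260104 - (-0.259234)×(1.260104 - 1.148351)/(-0.259234 - (-0.634009))
       = 1.337404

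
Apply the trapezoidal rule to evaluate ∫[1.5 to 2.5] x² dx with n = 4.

f(x) = x²
a = 1.5, b = 2.5, n = 4
h = (b - a)/n = 0.250000

Trapezoidal rule: (h/2)[f(x₀) + 2f(x₁) + 2f(x₂) + ... + f(xₙ)]

x_0 = 1.5000, f(x_0) = 2.250000, coefficient = 1
x_1 = 1.7500, f(x_1) = 3.062500, coefficient = 2
x_2 = 2.0000, f(x_2) = 4.000000, coefficient = 2
x_3 = 2.2500, f(x_3) = 5.062500, coefficient = 2
x_4 = 2.5000, f(x_4) = 6.250000, coefficient = 1

I ≈ (0.250000/2) × 32.750000 = 4.093750
Exact value: 4.083333
Error: 0.010417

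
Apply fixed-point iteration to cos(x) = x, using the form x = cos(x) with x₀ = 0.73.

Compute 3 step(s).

Equation: cos(x) = x
Fixed-point form: x = cos(x)
x₀ = 0.73

x_1 = g(0.730000) = 0.745174
x_2 = g(0.745174) = 0.734970
x_3 = g(0.734970) = 0.741851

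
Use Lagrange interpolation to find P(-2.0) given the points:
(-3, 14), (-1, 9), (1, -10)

Lagrange interpolation formula:
P(x) = Σ yᵢ × Lᵢ(x)
where Lᵢ(x) = Π_{j≠i} (x - xⱼ)/(xᵢ - xⱼ)

L_0(-2.0) = (-2.0 - (-1))/(-3 - (-1)) × (-2.0 - 1)/(-3 - 1) = 0.375000
L_1(-2.0) = (-2.0 - (-3))/(-1 - (-3)) × (-2.0 - 1)/(-1 - 1) = 0.750000
L_2(-2.0) = (-2.0 - (-3))/(1 - (-3)) × (-2.0 - (-1))/(1 - (-1)) = -0.125000

P(-2.0) = 14×L_0(-2.0) + 9×L_1(-2.0) + (-10)×L_2(-2.0)
P(-2.0) = 13.250000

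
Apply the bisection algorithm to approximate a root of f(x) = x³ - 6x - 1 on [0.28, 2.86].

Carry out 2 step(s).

f(x) = x³ - 6x - 1
Initial interval: [0.28, 2.86]

Iteration 1:
  c_1 = (0.280000 + 2.860000)/2 = 1.570000
  f(c_1) = f(1.570000) = -6.550107
  f(a) × f(c) ≥ 0, new interval: [1.570000, 2.860000]
Iteration 2:
  c_2 = (1.570000 + 2.860000)/2 = 2.215000
  f(c_2) = f(2.215000) = -3.422712
  f(a) × f(c) ≥ 0, new interval: [2.215000, 2.860000]

After 2 iteration(s), the approximation is c_2 = 2.215000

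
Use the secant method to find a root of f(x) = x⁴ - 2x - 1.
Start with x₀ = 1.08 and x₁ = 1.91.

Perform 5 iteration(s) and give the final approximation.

f(x) = x⁴ - 2x - 1
x₀ = 1.08, x₁ = 1.91

Secant formula: x_{n+1} = x_n - f(x_n)(x_n - x_{n-1})/(f(x_n) - f(x_{n-1}))

Iteration 1:
  f(1.080000) = -1.799511
  f(1.910000) = 8.488634
  x_2 = 1.910000 - 8.488634×(1.910000 - 1.080000)/(8.488634 - (-1.799511))
       = 1.225176
Iteration 2:
  f(1.910000) = 8.488634
  f(1.225176) = -1.197181
  x_3 = 1.225176 - (-1.197181)×(1.225176 - 1.910000)/(-1.197181 - 8.488634)
       = 1.309821
Iteration 3:
  f(1.225176) = -1.197181
  f(1.309821) = -0.676249
  x_4 = 1.309821 - (-0.676249)×(1.309821 - 1.225176)/(-0.676249 - (-1.197181))
       = 1.419704
Iteration 4:
  f(1.309821) = -0.676249
  f(1.419704) = 0.223070
  x_5 = 1.419704 - 0.223070×(1.419704 - 1.309821)/(0.223070 - (-0.676249))
       = 1.392448
Iteration 5:
  f(1.419704) = 0.223070
  f(1.392448) = -0.025516
  x_6 = 1.392448 - (-0.025516)×(1.392448 - 1.419704)/(-0.025516 - 0.223070)
       = 1.395246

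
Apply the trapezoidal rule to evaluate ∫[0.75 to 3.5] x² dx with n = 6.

f(x) = x²
a = 0.75, b = 3.5, n = 6
h = (b - a)/n = 0.458333

Trapezoidal rule: (h/2)[f(x₀) + 2f(x₁) + 2f(x₂) + ... + f(xₙ)]

x_0 = 0.7500, f(x_0) = 0.562500, coefficient = 1
x_1 = 1.2083, f(x_1) = 1.460069, coefficient = 2
x_2 = 1.6667, f(x_2) = 2.777778, coefficient = 2
x_3 = 2.1250, f(x_3) = 4.515625, coefficient = 2
x_4 = 2.5833, f(x_4) = 6.673611, coefficient = 2
x_5 = 3.0417, f(x_5) = 9.251736, coefficient = 2
x_6 = 3.5000, f(x_6) = 12.250000, coefficient = 1

I ≈ (0.458333/2) × 62.170139 = 14.247323
Exact value: 14.151042
Error: 0.096282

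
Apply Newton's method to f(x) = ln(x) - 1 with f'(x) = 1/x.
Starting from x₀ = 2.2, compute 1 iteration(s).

f(x) = ln(x) - 1
f'(x) = 1/x
x₀ = 2.2

Newton-Raphson formula: x_{n+1} = x_n - f(x_n)/f'(x_n)

Iteration 1:
  f(2.200000) = -0.211543
  f'(2.200000) = 0.454545
  x_1 = 2.200000 - (-0.211543)/0.454545 = 2.665394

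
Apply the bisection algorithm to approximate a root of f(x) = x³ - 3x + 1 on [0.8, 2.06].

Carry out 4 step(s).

f(x) = x³ - 3x + 1
Initial interval: [0.8, 2.06]

Iteration 1:
  c_1 = (0.800000 + 2.060000)/2 = 1.430000
  f(c_1) = f(1.430000) = -0.365793
  f(a) × f(c) ≥ 0, new interval: [1.430000, 2.060000]
Iteration 2:
  c_2 = (1.430000 + 2.060000)/2 = 1.745000
  f(c_2) = f(1.745000) = 1.078569
  f(a) × f(c) < 0, new interval: [1.430000, 1.745000]
Iteration 3:
  c_3 = (1.430000 + 1.745000)/2 = 1.587500
  f(c_3) = f(1.587500) = 0.238248
  f(a) × f(c) < 0, new interval: [1.430000, 1.587500]
Iteration 4:
  c_4 = (1.430000 + 1.587500)/2 = 1.508750
  f(c_4) = f(1.508750) = -0.091842
  f(a) × f(c) ≥ 0, new interval: [1.508750, 1.587500]

After 4 iteration(s), the approximation is c_4 = 1.508750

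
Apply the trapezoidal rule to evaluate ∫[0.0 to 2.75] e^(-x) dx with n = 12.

f(x) = e^(-x)
a = 0.0, b = 2.75, n = 12
h = (b - a)/n = 0.229167

Trapezoidal rule: (h/2)[f(x₀) + 2f(x₁) + 2f(x₂) + ... + f(xₙ)]

x_0 = 0.0000, f(x_0) = 1.000000, coefficient = 1
x_1 = 0.2292, f(x_1) = 0.795196, coefficient = 2
x_2 = 0.4583, f(x_2) = 0.632337, coefficient = 2
x_3 = 0.6875, f(x_3) = 0.502832, coefficient = 2
x_4 = 0.9167, f(x_4) = 0.399850, coefficient = 2
x_5 = 1.1458, f(x_5) = 0.317959, coefficient = 2
x_6 = 1.3750, f(x_6) = 0.252840, coefficient = 2
x_7 = 1.6042, f(x_7) = 0.201057, coefficient = 2
x_8 = 1.8333, f(x_8) = 0.159880, coefficient = 2
x_9 = 2.0625, f(x_9) = 0.127136, coefficient = 2
x_10 = 2.2917, f(x_10) = 0.101098, coefficient = 2
x_11 = 2.5208, f(x_11) = 0.080393, coefficient = 2
x_12 = 2.7500, f(x_12) = 0.063928, coefficient = 1

I ≈ (0.229167/2) × 8.205078 = 0.940165
Exact value: 0.936072
Error: 0.004093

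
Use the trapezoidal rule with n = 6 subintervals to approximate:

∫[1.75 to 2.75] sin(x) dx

f(x) = sin(x)
a = 1.75, b = 2.75, n = 6
h = (b - a)/n = 0.166667

Trapezoidal rule: (h/2)[f(x₀) + 2f(x₁) + 2f(x₂) + ... + f(xₙ)]

x_0 = 1.7500, f(x_0) = 0.983986, coefficient = 1
x_1 = 1.9167, f(x_1) = 0.940781, coefficient = 2
x_2 = 2.0833, f(x_2) = 0.871503, coefficient = 2
x_3 = 2.2500, f(x_3) = 0.778073, coefficient = 2
x_4 = 2.4167, f(x_4) = 0.663080, coefficient = 2
x_5 = 2.5833, f(x_5) = 0.529711, coefficient = 2
x_6 = 2.7500, f(x_6) = 0.381661, coefficient = 1

I ≈ (0.166667/2) × 8.931942 = 0.744329
Exact value: 0.746056
Error: 0.001728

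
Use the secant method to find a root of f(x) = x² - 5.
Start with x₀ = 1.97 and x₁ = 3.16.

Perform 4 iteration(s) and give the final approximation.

f(x) = x² - 5
x₀ = 1.97, x₁ = 3.16

Secant formula: x_{n+1} = x_n - f(x_n)(x_n - x_{n-1})/(f(x_n) - f(x_{n-1}))

Iteration 1:
  f(1.970000) = -1.119100
  f(3.160000) = 4.985600
  x_2 = 3.160000 - 4.985600×(3.160000 - 1.970000)/(4.985600 - (-1.119100))
       = 2.188148
Iteration 2:
  f(3.160000) = 4.985600
  f(2.188148) = -0.212008
  x_3 = 2.188148 - (-0.212008)×(2.188148 - 3.160000)/(-0.212008 - 4.985600)
       = 2.227789
Iteration 3:
  f(2.188148) = -0.212008
  f(2.227789) = -0.036954
  x_4 = 2.227789 - (-0.036954)×(2.227789 - 2.188148)/(-0.036954 - (-0.212008))
       = 2.236158
Iteration 4:
  f(2.227789) = -0.036954
  f(2.236158) = 0.000402
  x_5 = 2.236158 - 0.000402×(2.236158 - 2.227789)/(0.000402 - (-0.036954))
       = 2.236068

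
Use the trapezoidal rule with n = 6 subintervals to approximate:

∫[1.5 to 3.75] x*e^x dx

f(x) = x*e^x
a = 1.5, b = 3.75, n = 6
h = (b - a)/n = 0.375000

Trapezoidal rule: (h/2)[f(x₀) + 2f(x₁) + 2f(x₂) + ... + f(xₙ)]

x_0 = 1.5000, f(x_0) = 6.722534, coefficient = 1
x_1 = 1.8750, f(x_1) = 12.226536, coefficient = 2
x_2 = 2.2500, f(x_2) = 21.347406, coefficient = 2
x_3 = 2.6250, f(x_3) = 36.237007, coefficient = 2
x_4 = 3.0000, f(x_4) = 60.256611, coefficient = 2
x_5 = 3.3750, f(x_5) = 98.631958, coefficient = 2
x_6 = 3.7500, f(x_6) = 159.454058, coefficient = 1

I ≈ (0.375000/2) × 623.575626 = 116.920430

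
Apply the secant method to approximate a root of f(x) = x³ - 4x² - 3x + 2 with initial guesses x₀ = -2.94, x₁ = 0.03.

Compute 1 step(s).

f(x) = x³ - 4x² - 3x + 2
x₀ = -2.94, x₁ = 0.03

Secant formula: x_{n+1} = x_n - f(x_n)(x_n - x_{n-1})/(f(x_n) - f(x_{n-1}))

Iteration 1:
  f(-2.940000) = -49.166584
  f(0.030000) = 1.906427
  x_2 = 0.030000 - 1.906427×(0.030000 - (-2.940000))/(1.906427 - (-49.166584))
       = -0.080863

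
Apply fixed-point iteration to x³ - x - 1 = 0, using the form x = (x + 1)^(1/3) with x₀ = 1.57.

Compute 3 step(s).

Equation: x³ - x - 1 = 0
Fixed-point form: x = (x + 1)^(1/3)
x₀ = 1.57

x_1 = g(1.570000) = 1.369760
x_2 = g(1.369760) = 1.333219
x_3 = g(1.333219) = 1.326331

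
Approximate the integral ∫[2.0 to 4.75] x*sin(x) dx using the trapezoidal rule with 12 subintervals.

f(x) = x*sin(x)
a = 2.0, b = 4.75, n = 12
h = (b - a)/n = 0.229167

Trapezoidal rule: (h/2)[f(x₀) + 2f(x₁) + 2f(x₂) + ... + f(xₙ)]

x_0 = 2.0000, f(x_0) = 1.818595, coefficient = 1
x_1 = 2.2292, f(x_1) = 1.763249, coefficient = 2
x_2 = 2.4583, f(x_2) = 1.552005, coefficient = 2
x_3 = 2.6875, f(x_3) = 1.178864, coefficient = 2
x_4 = 2.9167, f(x_4) = 0.650516, coefficient = 2
x_5 = 3.1458, f(x_5) = -0.013340, coefficient = 2
x_6 = 3.3750, f(x_6) = -0.780617, coefficient = 2
x_7 = 3.6042, f(x_7) = -1.608370, coefficient = 2
x_8 = 3.8333, f(x_8) = -2.445202, coefficient = 2
x_9 = 4.0625, f(x_9) = -3.234363, coefficient = 2
x_10 = 4.2917, f(x_10) = -3.917408, coefficient = 2
x_11 = 4.5208, f(x_11) = -4.438144, coefficient = 2
x_12 = 4.7500, f(x_12) = -4.746641, coefficient = 1

I ≈ (0.229167/2) × -25.513666 = -2.923441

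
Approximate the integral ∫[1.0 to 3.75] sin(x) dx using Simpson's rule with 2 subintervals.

f(x) = sin(x)
a = 1.0, b = 3.75, n = 2
h = (b - a)/n = 1.375000

Simpson's rule: (h/3)[f(x₀) + 4f(x₁) + 2f(x₂) + ... + f(xₙ)]

x_0 = 1.0000, f(x_0) = 0.841471, coefficient = 1
x_1 = 2.3750, f(x_1) = 0.693685, coefficient = 4
x_2 = 3.7500, f(x_2) = -0.571561, coefficient = 1

I ≈ (1.375000/3) × 3.044650 = 1.395464
Exact value: 1.360862
Error: 0.034603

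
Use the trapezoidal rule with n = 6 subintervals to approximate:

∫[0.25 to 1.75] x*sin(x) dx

f(x) = x*sin(x)
a = 0.25, b = 1.75, n = 6
h = (b - a)/n = 0.250000

Trapezoidal rule: (h/2)[f(x₀) + 2f(x₁) + 2f(x₂) + ... + f(xₙ)]

x_0 = 0.2500, f(x_0) = 0.061851, coefficient = 1
x_1 = 0.5000, f(x_1) = 0.239713, coefficient = 2
x_2 = 0.7500, f(x_2) = 0.511229, coefficient = 2
x_3 = 1.0000, f(x_3) = 0.841471, coefficient = 2
x_4 = 1.2500, f(x_4) = 1.186231, coefficient = 2
x_5 = 1.5000, f(x_5) = 1.496242, coefficient = 2
x_6 = 1.7500, f(x_6) = 1.721975, coefficient = 1

I ≈ (0.250000/2) × 10.333599 = 1.291700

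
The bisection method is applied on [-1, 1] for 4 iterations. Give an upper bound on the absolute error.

Bisection error bound: |error| ≤ (b-a)/2^n
|error| ≤ (1 - (-1))/2^4 = 2/2^4
|error| ≤ 0.1250000000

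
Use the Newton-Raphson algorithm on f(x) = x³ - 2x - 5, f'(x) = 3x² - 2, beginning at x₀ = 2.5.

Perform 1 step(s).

f(x) = x³ - 2x - 5
f'(x) = 3x² - 2
x₀ = 2.5

Newton-Raphson formula: x_{n+1} = x_n - f(x_n)/f'(x_n)

Iteration 1:
  f(2.500000) = 5.625000
  f'(2.500000) = 16.750000
  x_1 = 2.500000 - 5.625000/16.750000 = 2.164179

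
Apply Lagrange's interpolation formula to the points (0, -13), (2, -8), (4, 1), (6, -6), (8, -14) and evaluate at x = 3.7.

Lagrange interpolation formula:
P(x) = Σ yᵢ × Lᵢ(x)
where Lᵢ(x) = Π_{j≠i} (x - xⱼ)/(xᵢ - xⱼ)

L_0(3.7) = (3.7 - 2)/(0 - 2) × (3.7 - 4)/(0 - 4) × (3.7 - 6)/(0 - 6) × (3.7 - 8)/(0 - 8) = -0.013135
L_1(3.7) = (3.7 - 0)/(2 - 0) × (3.7 - 4)/(2 - 4) × (3.7 - 6)/(2 - 6) × (3.7 - 8)/(2 - 8) = 0.114353
L_2(3.7) = (3.7 - 0)/(4 - 0) × (3.7 - 2)/(4 - 2) × (3.7 - 6)/(4 - 6) × (3.7 - 8)/(4 - 8) = 0.972002
L_3(3.7) = (3.7 - 0)/(6 - 0) × (3.7 - 2)/(6 - 2) × (3.7 - 4)/(6 - 4) × (3.7 - 8)/(6 - 8) = -0.084522
L_4(3.7) = (3.7 - 0)/(8 - 0) × (3.7 - 2)/(8 - 2) × (3.7 - 4)/(8 - 4) × (3.7 - 6)/(8 - 6) = 0.011302

P(3.7) = (-13)×L_0(3.7) + (-8)×L_1(3.7) + 1×L_2(3.7) + (-6)×L_3(3.7) + (-14)×L_4(3.7)
P(3.7) = 0.576832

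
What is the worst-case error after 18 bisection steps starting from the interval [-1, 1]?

Bisection error bound: |error| ≤ (b-a)/2^n
|error| ≤ (1 - (-1))/2^18 = 2/2^18
|error| ≤ 0.0000076294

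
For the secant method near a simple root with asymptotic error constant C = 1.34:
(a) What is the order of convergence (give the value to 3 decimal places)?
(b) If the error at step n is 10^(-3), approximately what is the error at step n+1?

(a) Secant method has superlinear convergence with order φ = (1+√5)/2 ≈ 1.618.
    This means |e_{n+1}| ≈ C|e_n|^1.618.

(b) With |e_n| = 10^(-3) and C = 1.34:
    |e_{n+1}| ≈ 1.34 × (10^(-3))^1.618 = 1.34 × 10^(-4.85)

(a) ≈ 1.618 (golden ratio); (b) |e_{n+1}| ≈ 1.875e-05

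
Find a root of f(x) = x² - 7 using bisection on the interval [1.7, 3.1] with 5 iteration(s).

f(x) = x² - 7
Initial interval: [1.7, 3.1]

Iteration 1:
  c_1 = (1.700000 + 3.100000)/2 = 2.400000
  f(c_1) = f(2.400000) = -1.240000
  f(a) × f(c) ≥ 0, new interval: [2.400000, 3.100000]
Iteration 2:
  c_2 = (2.400000 + 3.100000)/2 = 2.750000
  f(c_2) = f(2.750000) = 0.562500
  f(a) × f(c) < 0, new interval: [2.400000, 2.750000]
Iteration 3:
  c_3 = (2.400000 + 2.750000)/2 = 2.575000
  f(c_3) = f(2.575000) = -0.369375
  f(a) × f(c) ≥ 0, new interval: [2.575000, 2.750000]
Iteration 4:
  c_4 = (2.575000 + 2.750000)/2 = 2.662500
  f(c_4) = f(2.662500) = 0.088906
  f(a) × f(c) < 0, new interval: [2.575000, 2.662500]
Iteration 5:
  c_5 = (2.575000 + 2.662500)/2 = 2.618750
  f(c_5) = f(2.618750) = -0.142148
  f(a) × f(c) ≥ 0, new interval: [2.618750, 2.662500]

After 5 iteration(s), the approximation is c_5 = 2.618750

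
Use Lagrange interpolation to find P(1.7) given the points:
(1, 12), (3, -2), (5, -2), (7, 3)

Lagrange interpolation formula:
P(x) = Σ yᵢ × Lᵢ(x)
where Lᵢ(x) = Π_{j≠i} (x - xⱼ)/(xᵢ - xⱼ)

L_0(1.7) = (1.7 - 3)/(1 - 3) × (1.7 - 5)/(1 - 5) × (1.7 - 7)/(1 - 7) = 0.473687
L_1(1.7) = (1.7 - 1)/(3 - 1) × (1.7 - 5)/(3 - 5) × (1.7 - 7)/(3 - 7) = 0.765187
L_2(1.7) = (1.7 - 1)/(5 - 1) × (1.7 - 3)/(5 - 3) × (1.7 - 7)/(5 - 7) = -0.301437
L_3(1.7) = (1.7 - 1)/(7 - 1) × (1.7 - 3)/(7 - 3) × (1.7 - 5)/(7 - 5) = 0.062562

P(1.7) = 12×L_0(1.7) + (-2)×L_1(1.7) + (-2)×L_2(1.7) + 3×L_3(1.7)
P(1.7) = 4.944438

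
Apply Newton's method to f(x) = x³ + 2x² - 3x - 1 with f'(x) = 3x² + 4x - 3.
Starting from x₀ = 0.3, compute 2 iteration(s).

f(x) = x³ + 2x² - 3x - 1
f'(x) = 3x² + 4x - 3
x₀ = 0.3

Newton-Raphson formula: x_{n+1} = x_n - f(x_n)/f'(x_n)

Iteration 1:
  f(0.300000) = -1.693000
  f'(0.300000) = -1.530000
  x_1 = 0.300000 - (-1.693000)/(-1.530000) = -0.806536
Iteration 2:
  f(-0.806536) = 2.195956
  f'(-0.806536) = -4.274643
  x_2 = -0.806536 - 2.195956/(-4.274643) = -0.292819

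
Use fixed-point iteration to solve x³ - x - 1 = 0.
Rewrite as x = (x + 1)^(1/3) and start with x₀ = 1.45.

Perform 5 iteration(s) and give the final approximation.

Equation: x³ - x - 1 = 0
Fixed-point form: x = (x + 1)^(1/3)
x₀ = 1.45

x_1 = g(1.450000) = 1.348100
x_2 = g(1.348100) = 1.329144
x_3 = g(1.329144) = 1.325558
x_4 = g(1.325558) = 1.324878
x_5 = g(1.324878) = 1.324748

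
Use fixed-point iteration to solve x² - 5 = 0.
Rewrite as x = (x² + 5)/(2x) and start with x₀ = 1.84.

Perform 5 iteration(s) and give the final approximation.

Equation: x² - 5 = 0
Fixed-point form: x = (x² + 5)/(2x)
x₀ = 1.84

x_1 = g(1.840000) = 2.278696
x_2 = g(2.278696) = 2.236467
x_3 = g(2.236467) = 2.236068
x_4 = g(2.236068) = 2.236068
x_5 = g(2.236068) = 2.236068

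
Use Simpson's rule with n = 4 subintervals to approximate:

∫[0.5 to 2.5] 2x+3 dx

f(x) = 2x+3
a = 0.5, b = 2.5, n = 4
h = (b - a)/n = 0.500000

Simpson's rule: (h/3)[f(x₀) + 4f(x₁) + 2f(x₂) + ... + f(xₙ)]

x_0 = 0.5000, f(x_0) = 4.000000, coefficient = 1
x_1 = 1.0000, f(x_1) = 5.000000, coefficient = 4
x_2 = 1.5000, f(x_2) = 6.000000, coefficient = 2
x_3 = 2.0000, f(x_3) = 7.000000, coefficient = 4
x_4 = 2.5000, f(x_4) = 8.000000, coefficient = 1

I ≈ (0.500000/3) × 72.000000 = 12.000000
Exact value: 12.000000
Error: 0.000000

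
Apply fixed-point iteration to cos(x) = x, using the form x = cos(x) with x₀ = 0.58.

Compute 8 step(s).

Equation: cos(x) = x
Fixed-point form: x = cos(x)
x₀ = 0.58

x_1 = g(0.580000) = 0.836463
x_2 = g(0.836463) = 0.670093
x_3 = g(0.670093) = 0.783764
x_4 = g(0.783764) = 0.708261
x_5 = g(0.708261) = 0.759494
x_6 = g(0.759494) = 0.725184
x_7 = g(0.725184) = 0.748377
x_8 = g(0.748377) = 0.732794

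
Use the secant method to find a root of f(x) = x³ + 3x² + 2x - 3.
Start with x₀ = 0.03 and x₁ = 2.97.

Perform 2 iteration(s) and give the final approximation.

f(x) = x³ + 3x² + 2x - 3
x₀ = 0.03, x₁ = 2.97

Secant formula: x_{n+1} = x_n - f(x_n)(x_n - x_{n-1})/(f(x_n) - f(x_{n-1}))

Iteration 1:
  f(0.030000) = -2.937273
  f(2.970000) = 55.600773
  x_2 = 2.970000 - 55.600773×(2.970000 - 0.030000)/(55.600773 - (-2.937273))
       = 0.177521
Iteration 2:
  f(2.970000) = 55.600773
  f(0.177521) = -2.544823
  x_3 = 0.177521 - (-2.544823)×(0.177521 - 2.970000)/(-2.544823 - 55.600773)
       = 0.299738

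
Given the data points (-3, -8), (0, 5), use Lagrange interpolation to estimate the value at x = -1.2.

Lagrange interpolation formula:
P(x) = Σ yᵢ × Lᵢ(x)
where Lᵢ(x) = Π_{j≠i} (x - xⱼ)/(xᵢ - xⱼ)

L_0(-1.2) = (-1.2 - 0)/(-3 - 0) = 0.400000
L_1(-1.2) = (-1.2 - (-3))/(0 - (-3)) = 0.600000

P(-1.2) = (-8)×L_0(-1.2) + 5×L_1(-1.2)
P(-1.2) = -0.200000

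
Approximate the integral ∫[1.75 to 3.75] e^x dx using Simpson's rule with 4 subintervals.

f(x) = e^x
a = 1.75, b = 3.75, n = 4
h = (b - a)/n = 0.500000

Simpson's rule: (h/3)[f(x₀) + 4f(x₁) + 2f(x₂) + ... + f(xₙ)]

x_0 = 1.7500, f(x_0) = 5.754603, coefficient = 1
x_1 = 2.2500, f(x_1) = 9.487736, coefficient = 4
x_2 = 2.7500, f(x_2) = 15.642632, coefficient = 2
x_3 = 3.2500, f(x_3) = 25.790340, coefficient = 4
x_4 = 3.7500, f(x_4) = 42.521082, coefficient = 1

I ≈ (0.500000/3) × 220.673251 = 36.778875
Exact value: 36.766479
Error: 0.012396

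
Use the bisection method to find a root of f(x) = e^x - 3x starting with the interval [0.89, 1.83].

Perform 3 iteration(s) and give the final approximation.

f(x) = e^x - 3x
Initial interval: [0.89, 1.83]

Iteration 1:
  c_1 = (0.890000 + 1.830000)/2 = 1.360000
  f(c_1) = f(1.360000) = -0.183807
  f(a) × f(c) ≥ 0, new interval: [1.360000, 1.830000]
Iteration 2:
  c_2 = (1.360000 + 1.830000)/2 = 1.595000
  f(c_2) = f(1.595000) = 0.143329
  f(a) × f(c) < 0, new interval: [1.360000, 1.595000]
Iteration 3:
  c_3 = (1.360000 + 1.595000)/2 = 1.477500
  f(c_3) = f(1.477500) = -0.050523
  f(a) × f(c) ≥ 0, new interval: [1.477500, 1.595000]

After 3 iteration(s), the approximation is c_3 = 1.477500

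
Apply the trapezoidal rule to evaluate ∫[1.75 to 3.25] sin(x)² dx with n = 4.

f(x) = sin(x)²
a = 1.75, b = 3.25, n = 4
h = (b - a)/n = 0.375000

Trapezoidal rule: (h/2)[f(x₀) + 2f(x₁) + 2f(x₂) + ... + f(xₙ)]

x_0 = 1.7500, f(x_0) = 0.968228, coefficient = 1
x_1 = 2.1250, f(x_1) = 0.723044, coefficient = 2
x_2 = 2.5000, f(x_2) = 0.358169, coefficient = 2
x_3 = 2.8750, f(x_3) = 0.069404, coefficient = 2
x_4 = 3.2500, f(x_4) = 0.011706, coefficient = 1

I ≈ (0.375000/2) × 3.281167 = 0.615219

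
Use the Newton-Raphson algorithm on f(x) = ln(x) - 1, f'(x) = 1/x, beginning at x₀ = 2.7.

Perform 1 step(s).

f(x) = ln(x) - 1
f'(x) = 1/x
x₀ = 2.7

Newton-Raphson formula: x_{n+1} = x_n - f(x_n)/f'(x_n)

Iteration 1:
  f(2.700000) = -0.006748
  f'(2.700000) = 0.370370
  x_1 = 2.700000 - (-0.006748)/0.370370 = 2.718220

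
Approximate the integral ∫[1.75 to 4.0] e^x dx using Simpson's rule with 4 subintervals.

f(x) = e^x
a = 1.75, b = 4.0, n = 4
h = (b - a)/n = 0.562500

Simpson's rule: (h/3)[f(x₀) + 4f(x₁) + 2f(x₂) + ... + f(xₙ)]

x_0 = 1.7500, f(x_0) = 5.754603, coefficient = 1
x_1 = 2.3125, f(x_1) = 10.099642, coefficient = 4
x_2 = 2.8750, f(x_2) = 17.725424, coefficient = 2
x_3 = 3.4375, f(x_3) = 31.109088, coefficient = 4
x_4 = 4.0000, f(x_4) = 54.598150, coefficient = 1

I ≈ (0.562500/3) × 260.638522 = 48.869723
Exact value: 48.843547
Error: 0.026176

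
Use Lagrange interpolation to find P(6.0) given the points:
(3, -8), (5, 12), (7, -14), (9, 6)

Lagrange interpolation formula:
P(x) = Σ yᵢ × Lᵢ(x)
where Lᵢ(x) = Π_{j≠i} (x - xⱼ)/(xᵢ - xⱼ)

L_0(6.0) = (6.0 - 5)/(3 - 5) × (6.0 - 7)/(3 - 7) × (6.0 - 9)/(3 - 9) = -0.062500
L_1(6.0) = (6.0 - 3)/(5 - 3) × (6.0 - 7)/(5 - 7) × (6.0 - 9)/(5 - 9) = 0.562500
L_2(6.0) = (6.0 - 3)/(7 - 3) × (6.0 - 5)/(7 - 5) × (6.0 - 9)/(7 - 9) = 0.562500
L_3(6.0) = (6.0 - 3)/(9 - 3) × (6.0 - 5)/(9 - 5) × (6.0 - 7)/(9 - 7) = -0.062500

P(6.0) = (-8)×L_0(6.0) + 12×L_1(6.0) + (-14)×L_2(6.0) + 6×L_3(6.0)
P(6.0) = -1.000000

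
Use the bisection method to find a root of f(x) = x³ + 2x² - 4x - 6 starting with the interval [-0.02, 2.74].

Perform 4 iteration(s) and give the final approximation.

f(x) = x³ + 2x² - 4x - 6
Initial interval: [-0.02, 2.74]

Iteration 1:
  c_1 = (-0.020000 + 2.740000)/2 = 1.360000
  f(c_1) = f(1.360000) = -5.225344
  f(a) × f(c) ≥ 0, new interval: [1.360000, 2.740000]
Iteration 2:
  c_2 = (1.360000 + 2.740000)/2 = 2.050000
  f(c_2) = f(2.050000) = 2.820125
  f(a) × f(c) < 0, new interval: [1.360000, 2.050000]
Iteration 3:
  c_3 = (1.360000 + 2.050000)/2 = 1.705000
  f(c_3) = f(1.705000) = -2.049472
  f(a) × f(c) ≥ 0, new interval: [1.705000, 2.050000]
Iteration 4:
  c_4 = (1.705000 + 2.050000)/2 = 1.877500
  f(c_4) = f(1.877500) = 0.158212
  f(a) × f(c) < 0, new interval: [1.705000, 1.877500]

After 4 iteration(s), the approximation is c_4 = 1.877500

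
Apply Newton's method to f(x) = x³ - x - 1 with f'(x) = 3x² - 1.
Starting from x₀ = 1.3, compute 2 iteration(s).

f(x) = x³ - x - 1
f'(x) = 3x² - 1
x₀ = 1.3

Newton-Raphson formula: x_{n+1} = x_n - f(x_n)/f'(x_n)

Iteration 1:
  f(1.300000) = -0.103000
  f'(1.300000) = 4.070000
  x_1 = 1.300000 - (-0.103000)/4.070000 = 1.325307
Iteration 2:
  f(1.325307) = 0.002514
  f'(1.325307) = 4.269317
  x_2 = 1.325307 - 0.002514/4.269317 = 1.324718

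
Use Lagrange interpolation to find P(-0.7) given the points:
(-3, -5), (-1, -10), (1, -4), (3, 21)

Lagrange interpolation formula:
P(x) = Σ yᵢ × Lᵢ(x)
where Lᵢ(x) = Π_{j≠i} (x - xⱼ)/(xᵢ - xⱼ)

L_0(-0.7) = (-0.7 - (-1))/(-3 - (-1)) × (-0.7 - 1)/(-3 - 1) × (-0.7 - 3)/(-3 - 3) = -0.039313
L_1(-0.7) = (-0.7 - (-3))/(-1 - (-3)) × (-0.7 - 1)/(-1 - 1) × (-0.7 - 3)/(-1 - 3) = 0.904187
L_2(-0.7) = (-0.7 - (-3))/(1 - (-3)) × (-0.7 - (-1))/(1 - (-1)) × (-0.7 - 3)/(1 - 3) = 0.159563
L_3(-0.7) = (-0.7 - (-3))/(3 - (-3)) × (-0.7 - (-1))/(3 - (-1)) × (-0.7 - 1)/(3 - 1) = -0.024438

P(-0.7) = (-5)×L_0(-0.7) + (-10)×L_1(-0.7) + (-4)×L_2(-0.7) + 21×L_3(-0.7)
P(-0.7) = -9.996750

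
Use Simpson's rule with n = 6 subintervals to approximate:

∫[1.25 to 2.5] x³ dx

f(x) = x³
a = 1.25, b = 2.5, n = 6
h = (b - a)/n = 0.208333

Simpson's rule: (h/3)[f(x₀) + 4f(x₁) + 2f(x₂) + ... + f(xₙ)]

x_0 = 1.2500, f(x_0) = 1.953125, coefficient = 1
x_1 = 1.4583, f(x_1) = 3.101490, coefficient = 4
x_2 = 1.6667, f(x_2) = 4.629630, coefficient = 2
x_3 = 1.8750, f(x_3) = 6.591797, coefficient = 4
x_4 = 2.0833, f(x_4) = 9.042245, coefficient = 2
x_5 = 2.2917, f(x_5) = 12.035229, coefficient = 4
x_6 = 2.5000, f(x_6) = 15.625000, coefficient = 1

I ≈ (0.208333/3) × 131.835938 = 9.155273
Exact value: 9.155273
Error: 0.000000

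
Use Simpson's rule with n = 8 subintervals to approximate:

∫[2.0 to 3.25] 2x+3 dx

f(x) = 2x+3
a = 2.0, b = 3.25, n = 8
h = (b - a)/n = 0.156250

Simpson's rule: (h/3)[f(x₀) + 4f(x₁) + 2f(x₂) + ... + f(xₙ)]

x_0 = 2.0000, f(x_0) = 7.000000, coefficient = 1
x_1 = 2.1562, f(x_1) = 7.312500, coefficient = 4
x_2 = 2.3125, f(x_2) = 7.625000, coefficient = 2
x_3 = 2.4688, f(x_3) = 7.937500, coefficient = 4
x_4 = 2.6250, f(x_4) = 8.250000, coefficient = 2
x_5 = 2.7812, f(x_5) = 8.562500, coefficient = 4
x_6 = 2.9375, f(x_6) = 8.875000, coefficient = 2
x_7 = 3.0938, f(x_7) = 9.187500, coefficient = 4
x_8 = 3.2500, f(x_8) = 9.500000, coefficient = 1

I ≈ (0.156250/3) × 198.000000 = 10.312500
Exact value: 10.312500
Error: 0.000000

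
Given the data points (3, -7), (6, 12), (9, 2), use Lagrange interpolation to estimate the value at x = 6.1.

Lagrange interpolation formula:
P(x) = Σ yᵢ × Lᵢ(x)
where Lᵢ(x) = Π_{j≠i} (x - xⱼ)/(xᵢ - xⱼ)

L_0(6.1) = (6.1 - 6)/(3 - 6) × (6.1 - 9)/(3 - 9) = -0.016111
L_1(6.1) = (6.1 - 3)/(6 - 3) × (6.1 - 9)/(6 - 9) = 0.998889
L_2(6.1) = (6.1 - 3)/(9 - 3) × (6.1 - 6)/(9 - 6) = 0.017222

P(6.1) = (-7)×L_0(6.1) + 12×L_1(6.1) + 2×L_2(6.1)
P(6.1) = 12.133889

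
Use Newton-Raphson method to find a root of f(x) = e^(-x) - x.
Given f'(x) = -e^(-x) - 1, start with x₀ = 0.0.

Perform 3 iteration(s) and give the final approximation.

f(x) = e^(-x) - x
f'(x) = -e^(-x) - 1
x₀ = 0.0

Newton-Raphson formula: x_{n+1} = x_n - f(x_n)/f'(x_n)

Iteration 1:
  f(0.000000) = 1.000000
  f'(0.000000) = -2.000000
  x_1 = 0.000000 - 1.000000/(-2.000000) = 0.500000
Iteration 2:
  f(0.500000) = 0.106531
  f'(0.500000) = -1.606531
  x_2 = 0.500000 - 0.106531/(-1.606531) = 0.566311
Iteration 3:
  f(0.566311) = 0.001305
  f'(0.566311) = -1.567616
  x_3 = 0.566311 - 0.001305/(-1.567616) = 0.567143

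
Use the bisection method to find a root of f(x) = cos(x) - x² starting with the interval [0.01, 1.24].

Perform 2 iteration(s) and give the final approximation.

f(x) = cos(x) - x²
Initial interval: [0.01, 1.24]

Iteration 1:
  c_1 = (0.010000 + 1.240000)/2 = 0.625000
  f(c_1) = f(0.625000) = 0.420338
  f(a) × f(c) ≥ 0, new interval: [0.625000, 1.240000]
Iteration 2:
  c_2 = (0.625000 + 1.240000)/2 = 0.932500
  f(c_2) = f(0.932500) = -0.273728
  f(a) × f(c) < 0, new interval: [0.625000, 0.932500]

After 2 iteration(s), the approximation is c_2 = 0.932500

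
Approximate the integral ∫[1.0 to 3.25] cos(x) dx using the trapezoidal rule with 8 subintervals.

f(x) = cos(x)
a = 1.0, b = 3.25, n = 8
h = (b - a)/n = 0.281250

Trapezoidal rule: (h/2)[f(x₀) + 2f(x₁) + 2f(x₂) + ... + f(xₙ)]

x_0 = 1.0000, f(x_0) = 0.540302, coefficient = 1
x_1 = 1.2812, f(x_1) = 0.285517, coefficient = 2
x_2 = 1.5625, f(x_2) = 0.008296, coefficient = 2
x_3 = 1.8438, f(x_3) = -0.269577, coefficient = 2
x_4 = 2.1250, f(x_4) = -0.526266, coefficient = 2
x_5 = 2.4062, f(x_5) = -0.741601, coefficient = 2
x_6 = 2.6875, f(x_6) = -0.898659, coefficient = 2
x_7 = 2.9688, f(x_7) = -0.985100, coefficient = 2
x_8 = 3.2500, f(x_8) = -0.994130, coefficient = 1

I ≈ (0.281250/2) × -6.708607 = -0.943398
Exact value: -0.949666
Error: 0.006268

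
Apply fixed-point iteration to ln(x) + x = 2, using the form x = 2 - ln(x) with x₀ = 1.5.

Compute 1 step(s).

Equation: ln(x) + x = 2
Fixed-point form: x = 2 - ln(x)
x₀ = 1.5

x_1 = g(1.500000) = 1.594535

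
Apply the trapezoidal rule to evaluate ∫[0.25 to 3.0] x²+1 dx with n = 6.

f(x) = x²+1
a = 0.25, b = 3.0, n = 6
h = (b - a)/n = 0.458333

Trapezoidal rule: (h/2)[f(x₀) + 2f(x₁) + 2f(x₂) + ... + f(xₙ)]

x_0 = 0.2500, f(x_0) = 1.062500, coefficient = 1
x_1 = 0.7083, f(x_1) = 1.501736, coefficient = 2
x_2 = 1.1667, f(x_2) = 2.361111, coefficient = 2
x_3 = 1.6250, f(x_3) = 3.640625, coefficient = 2
x_4 = 2.0833, f(x_4) = 5.340278, coefficient = 2
x_5 = 2.5417, f(x_5) = 7.460069, coefficient = 2
x_6 = 3.0000, f(x_6) = 10.000000, coefficient = 1

I ≈ (0.458333/2) × 51.670139 = 11.841073
Exact value: 11.744792
Error: 0.096282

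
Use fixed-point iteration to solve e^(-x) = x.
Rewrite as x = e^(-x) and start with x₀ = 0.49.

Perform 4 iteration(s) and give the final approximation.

Equation: e^(-x) = x
Fixed-point form: x = e^(-x)
x₀ = 0.49

x_1 = g(0.490000) = 0.612626
x_2 = g(0.612626) = 0.541926
x_3 = g(0.541926) = 0.581627
x_4 = g(0.581627) = 0.558988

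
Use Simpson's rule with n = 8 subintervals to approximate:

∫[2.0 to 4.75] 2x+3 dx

f(x) = 2x+3
a = 2.0, b = 4.75, n = 8
h = (b - a)/n = 0.343750

Simpson's rule: (h/3)[f(x₀) + 4f(x₁) + 2f(x₂) + ... + f(xₙ)]

x_0 = 2.0000, f(x_0) = 7.000000, coefficient = 1
x_1 = 2.3438, f(x_1) = 7.687500, coefficient = 4
x_2 = 2.6875, f(x_2) = 8.375000, coefficient = 2
x_3 = 3.0312, f(x_3) = 9.062500, coefficient = 4
x_4 = 3.3750, f(x_4) = 9.750000, coefficient = 2
x_5 = 3.7188, f(x_5) = 10.437500, coefficient = 4
x_6 = 4.0625, f(x_6) = 11.125000, coefficient = 2
x_7 = 4.4062, f(x_7) = 11.812500, coefficient = 4
x_8 = 4.7500, f(x_8) = 12.500000, coefficient = 1

I ≈ (0.343750/3) × 234.000000 = 26.812500
Exact value: 26.812500
Error: 0.000000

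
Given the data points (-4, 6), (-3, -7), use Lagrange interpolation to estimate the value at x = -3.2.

Lagrange interpolation formula:
P(x) = Σ yᵢ × Lᵢ(x)
where Lᵢ(x) = Π_{j≠i} (x - xⱼ)/(xᵢ - xⱼ)

L_0(-3.2) = (-3.2 - (-3))/(-4 - (-3)) = 0.200000
L_1(-3.2) = (-3.2 - (-4))/(-3 - (-4)) = 0.800000

P(-3.2) = 6×L_0(-3.2) + (-7)×L_1(-3.2)
P(-3.2) = -4.400000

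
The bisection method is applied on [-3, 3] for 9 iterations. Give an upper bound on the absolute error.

Bisection error bound: |error| ≤ (b-a)/2^n
|error| ≤ (3 - (-3))/2^9 = 6/2^9
|error| ≤ 0.0117187500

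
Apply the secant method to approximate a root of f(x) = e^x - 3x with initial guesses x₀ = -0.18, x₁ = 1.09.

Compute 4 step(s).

f(x) = e^x - 3x
x₀ = -0.18, x₁ = 1.09

Secant formula: x_{n+1} = x_n - f(x_n)(x_n - x_{n-1})/(f(x_n) - f(x_{n-1}))

Iteration 1:
  f(-0.180000) = 1.375270
  f(1.090000) = -0.295726
  x_2 = 1.090000 - (-0.295726)×(1.090000 - (-0.180000))/(-0.295726 - 1.375270)
       = 0.865241
Iteration 2:
  f(1.090000) = -0.295726
  f(0.865241) = -0.220144
  x_3 = 0.865241 - (-0.220144)×(0.865241 - 1.090000)/(-0.220144 - (-0.295726))
       = 0.210591
Iteration 3:
  f(0.865241) = -0.220144
  f(0.210591) = 0.602634
  x_4 = 0.210591 - 0.602634×(0.210591 - 0.865241)/(0.602634 - (-0.220144))
       = 0.690081
Iteration 4:
  f(0.210591) = 0.602634
  f(0.690081) = -0.076366
  x_5 = 0.690081 - (-0.076366)×(0.690081 - 0.210591)/(-0.076366 - 0.602634)
       = 0.636154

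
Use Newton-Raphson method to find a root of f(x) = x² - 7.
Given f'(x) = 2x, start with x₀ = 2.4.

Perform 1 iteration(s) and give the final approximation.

f(x) = x² - 7
f'(x) = 2x
x₀ = 2.4

Newton-Raphson formula: x_{n+1} = x_n - f(x_n)/f'(x_n)

Iteration 1:
  f(2.400000) = -1.240000
  f'(2.400000) = 4.800000
  x_1 = 2.400000 - (-1.240000)/4.800000 = 2.658333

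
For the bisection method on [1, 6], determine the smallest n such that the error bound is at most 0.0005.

We need (b-a)/2^n ≤ 0.0005
(6 - 1)/2^n ≤ 0.0005
5/2^n ≤ 0.0005
2^n ≥ 10000
n ≥ log₂(10000) = 13.29
n ≥ 14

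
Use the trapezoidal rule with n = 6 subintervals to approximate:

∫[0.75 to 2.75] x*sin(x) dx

f(x) = x*sin(x)
a = 0.75, b = 2.75, n = 6
h = (b - a)/n = 0.333333

Trapezoidal rule: (h/2)[f(x₀) + 2f(x₁) + 2f(x₂) + ... + f(xₙ)]

x_0 = 0.7500, f(x_0) = 0.511229, coefficient = 1
x_1 = 1.0833, f(x_1) = 0.957151, coefficient = 2
x_2 = 1.4167, f(x_2) = 1.399873, coefficient = 2
x_3 = 1.7500, f(x_3) = 1.721975, coefficient = 2
x_4 = 2.0833, f(x_4) = 1.815632, coefficient = 2
x_5 = 2.4167, f(x_5) = 1.602443, coefficient = 2
x_6 = 2.7500, f(x_6) = 1.049568, coefficient = 1

I ≈ (0.333333/2) × 16.554945 = 2.759158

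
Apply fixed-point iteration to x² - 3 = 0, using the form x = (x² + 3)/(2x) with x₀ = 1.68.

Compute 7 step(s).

Equation: x² - 3 = 0
Fixed-point form: x = (x² + 3)/(2x)
x₀ = 1.68

x_1 = g(1.680000) = 1.732857
x_2 = g(1.732857) = 1.732051
x_3 = g(1.732051) = 1.732051
x_4 = g(1.732051) = 1.732051
x_5 = g(1.732051) = 1.732051
x_6 = g(1.732051) = 1.732051
x_7 = g(1.732051) = 1.732051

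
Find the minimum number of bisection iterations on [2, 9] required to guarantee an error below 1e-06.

We need (b-a)/2^n ≤ 1e-06
(9 - 2)/2^n ≤ 1e-06
7/2^n ≤ 1e-06
2^n ≥ 7000000
n ≥ log₂(7000000) = 22.74
n ≥ 23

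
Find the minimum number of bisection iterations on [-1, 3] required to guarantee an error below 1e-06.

We need (b-a)/2^n ≤ 1e-06
(3 - (-1))/2^n ≤ 1e-06
4/2^n ≤ 1e-06
2^n ≥ 4000000
n ≥ log₂(4000000) = 21.93
n ≥ 22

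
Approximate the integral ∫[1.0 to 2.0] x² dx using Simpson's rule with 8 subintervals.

f(x) = x²
a = 1.0, b = 2.0, n = 8
h = (b - a)/n = 0.125000

Simpson's rule: (h/3)[f(x₀) + 4f(x₁) + 2f(x₂) + ... + f(xₙ)]

x_0 = 1.0000, f(x_0) = 1.000000, coefficient = 1
x_1 = 1.1250, f(x_1) = 1.265625, coefficient = 4
x_2 = 1.2500, f(x_2) = 1.562500, coefficient = 2
x_3 = 1.3750, f(x_3) = 1.890625, coefficient = 4
x_4 = 1.5000, f(x_4) = 2.250000, coefficient = 2
x_5 = 1.6250, f(x_5) = 2.640625, coefficient = 4
x_6 = 1.7500, f(x_6) = 3.062500, coefficient = 2
x_7 = 1.8750, f(x_7) = 3.515625, coefficient = 4
x_8 = 2.0000, f(x_8) = 4.000000, coefficient = 1

I ≈ (0.125000/3) × 56.000000 = 2.333333
Exact value: 2.333333
Error: 0.000000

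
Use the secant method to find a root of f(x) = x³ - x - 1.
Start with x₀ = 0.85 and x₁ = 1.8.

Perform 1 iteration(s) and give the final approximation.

f(x) = x³ - x - 1
x₀ = 0.85, x₁ = 1.8

Secant formula: x_{n+1} = x_n - f(x_n)(x_n - x_{n-1})/(f(x_n) - f(x_{n-1}))

Iteration 1:
  f(0.850000) = -1.235875
  f(1.800000) = 3.032000
  x_2 = 1.800000 - 3.032000×(1.800000 - 0.850000)/(3.032000 - (-1.235875))
       = 1.125097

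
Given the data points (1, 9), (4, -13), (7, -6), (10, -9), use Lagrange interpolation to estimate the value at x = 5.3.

Lagrange interpolation formula:
P(x) = Σ yᵢ × Lᵢ(x)
where Lᵢ(x) = Π_{j≠i} (x - xⱼ)/(xᵢ - xⱼ)

L_0(5.3) = (5.3 - 4)/(1 - 4) × (5.3 - 7)/(1 - 7) × (5.3 - 10)/(1 - 10) = -0.064117
L_1(5.3) = (5.3 - 1)/(4 - 1) × (5.3 - 7)/(4 - 7) × (5.3 - 10)/(4 - 10) = 0.636241
L_2(5.3) = (5.3 - 1)/(7 - 1) × (5.3 - 4)/(7 - 4) × (5.3 - 10)/(7 - 10) = 0.486537
L_3(5.3) = (5.3 - 1)/(10 - 1) × (5.3 - 4)/(10 - 4) × (5.3 - 7)/(10 - 7) = -0.058660

P(5.3) = 9×L_0(5.3) + (-13)×L_1(5.3) + (-6)×L_2(5.3) + (-9)×L_3(5.3)
P(5.3) = -11.239463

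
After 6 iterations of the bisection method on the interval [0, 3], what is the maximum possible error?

Bisection error bound: |error| ≤ (b-a)/2^n
|error| ≤ (3 - 0)/2^6 = 3/2^6
|error| ≤ 0.0468750000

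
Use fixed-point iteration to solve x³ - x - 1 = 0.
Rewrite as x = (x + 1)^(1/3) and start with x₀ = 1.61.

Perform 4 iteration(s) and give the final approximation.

Equation: x³ - x - 1 = 0
Fixed-point form: x = (x + 1)^(1/3)
x₀ = 1.61

x_1 = g(1.610000) = 1.376830
x_2 = g(1.376830) = 1.334543
x_3 = g(1.334543) = 1.326582
x_4 = g(1.326582) = 1.325072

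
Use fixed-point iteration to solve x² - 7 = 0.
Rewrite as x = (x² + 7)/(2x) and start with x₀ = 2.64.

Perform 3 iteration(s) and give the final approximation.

Equation: x² - 7 = 0
Fixed-point form: x = (x² + 7)/(2x)
x₀ = 2.64

x_1 = g(2.640000) = 2.645758
x_2 = g(2.645758) = 2.645751
x_3 = g(2.645751) = 2.645751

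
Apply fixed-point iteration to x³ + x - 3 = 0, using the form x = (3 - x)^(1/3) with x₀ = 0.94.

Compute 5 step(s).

Equation: x³ + x - 3 = 0
Fixed-point form: x = (3 - x)^(1/3)
x₀ = 0.94

x_1 = g(0.940000) = 1.272396
x_2 = g(1.272396) = 1.199908
x_3 = g(1.199908) = 1.216461
x_4 = g(1.216461) = 1.212721
x_5 = g(1.212721) = 1.213568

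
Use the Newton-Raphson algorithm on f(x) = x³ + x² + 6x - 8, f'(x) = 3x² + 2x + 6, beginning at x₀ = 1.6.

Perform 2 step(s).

f(x) = x³ + x² + 6x - 8
f'(x) = 3x² + 2x + 6
x₀ = 1.6

Newton-Raphson formula: x_{n+1} = x_n - f(x_n)/f'(x_n)

Iteration 1:
  f(1.600000) = 8.256000
  f'(1.600000) = 16.880000
  x_1 = 1.600000 - 8.256000/16.880000 = 1.110900
Iteration 2:
  f(1.110900) = 1.270465
  f'(1.110900) = 11.924101
  x_2 = 1.110900 - 1.270465/11.924101 = 1.004355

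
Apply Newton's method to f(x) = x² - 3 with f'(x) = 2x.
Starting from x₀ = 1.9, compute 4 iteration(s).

f(x) = x² - 3
f'(x) = 2x
x₀ = 1.9

Newton-Raphson formula: x_{n+1} = x_n - f(x_n)/f'(x_n)

Iteration 1:
  f(1.900000) = 0.610000
  f'(1.900000) = 3.800000
  x_1 = 1.900000 - 0.610000/3.800000 = 1.739474
Iteration 2:
  f(1.739474) = 0.025769
  f'(1.739474) = 3.478947
  x_2 = 1.739474 - 0.025769/3.478947 = 1.732067
Iteration 3:
  f(1.732067) = 0.000055
  f'(1.732067) = 3.464133
  x_3 = 1.732067 - 0.000055/3.464133 = 1.732051
Iteration 4:
  f(1.732051) = 0.000000
  f'(1.732051) = 3.464102
  x_4 = 1.732051 - 0.000000/3.464102 = 1.732051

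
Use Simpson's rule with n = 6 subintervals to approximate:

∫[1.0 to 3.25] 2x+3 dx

f(x) = 2x+3
a = 1.0, b = 3.25, n = 6
h = (b - a)/n = 0.375000

Simpson's rule: (h/3)[f(x₀) + 4f(x₁) + 2f(x₂) + ... + f(xₙ)]

x_0 = 1.0000, f(x_0) = 5.000000, coefficient = 1
x_1 = 1.3750, f(x_1) = 5.750000, coefficient = 4
x_2 = 1.7500, f(x_2) = 6.500000, coefficient = 2
x_3 = 2.1250, f(x_3) = 7.250000, coefficient = 4
x_4 = 2.5000, f(x_4) = 8.000000, coefficient = 2
x_5 = 2.8750, f(x_5) = 8.750000, coefficient = 4
x_6 = 3.2500, f(x_6) = 9.500000, coefficient = 1

I ≈ (0.375000/3) × 130.500000 = 16.312500
Exact value: 16.312500
Error: 0.000000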